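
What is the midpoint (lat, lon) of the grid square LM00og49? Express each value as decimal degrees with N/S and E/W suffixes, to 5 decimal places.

30.28958° N, 41.20417° E

Field L=11, M=12: +11·20° lon, +12·10° lat → SW at lon 40°, lat 30°.
Square 0, 0: +0·2° lon, +0·1° lat → SW at lon 40°, lat 30°.
Subsquare o=14, g=6: +14·0.0833333° lon, +6·0.0416667° lat → SW at lon 41.1667°, lat 30.25°.
Extended square 4, 9: +4·0.00833333° lon, +9·0.00416667° lat → SW at lon 41.2°, lat 30.2875°.
Cell spans 0.00833333° lon × 0.00416667° lat. Centre is SW corner plus half of each.
latitude 30.28958° N, longitude 41.20417° E.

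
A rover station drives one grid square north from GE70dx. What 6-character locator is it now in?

Latitude subsquare x = 23; +1 → 24, wraps to 0 = a, carry into square.
Latitude square 0; +1 → 1.
The longitude characters are unchanged.

GE71da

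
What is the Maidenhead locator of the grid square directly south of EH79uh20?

Latitude extended square 0; −1 → -1, wraps to 9, carry into subsquare.
Latitude subsquare h = 7; −1 → 6 = g.
The longitude characters are unchanged.

EH79ug29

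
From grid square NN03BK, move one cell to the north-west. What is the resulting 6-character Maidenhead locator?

Longitude subsquare b = 1; −1 → 0 = a.
Latitude subsquare k = 10; +1 → 11 = l.

NN03al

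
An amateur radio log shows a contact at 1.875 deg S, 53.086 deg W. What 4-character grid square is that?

Add 180° to longitude and 90° to latitude: 126.91, 88.12.
Field: lon ⌊126.91/20⌋ = 6 → G; lat ⌊88.12/10⌋ = 8 → I.
Square: lon ⌊6.91/2⌋ = 3; lat ⌊8.12/1⌋ = 8.

GI38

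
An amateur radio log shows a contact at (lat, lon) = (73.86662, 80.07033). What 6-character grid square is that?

NQ03au

Offset from 180°W / 90°S: lon 260.0703°, lat 163.8666°.
Field: 260.0703/20 → 13 → N, 163.8666/10 → 16 → Q; chars NQ.
Square: 0.0703/2 → 0, 3.8666/1 → 3; chars 03.
Subsquare: 0.0703/0.0833333 → 0 → a, 0.8666/0.0416667 → 20 → u; chars au.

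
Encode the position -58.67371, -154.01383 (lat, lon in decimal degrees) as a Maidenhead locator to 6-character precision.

BD21xh

Add 180° to longitude and 90° to latitude: 25.9862, 31.3263.
Field: lon ⌊25.9862/20⌋ = 1 → B; lat ⌊31.3263/10⌋ = 3 → D.
Square: lon ⌊5.9862/2⌋ = 2; lat ⌊1.3263/1⌋ = 1.
Subsquare: lon ⌊1.9862/0.0833333⌋ = 23 → x; lat ⌊0.3263/0.0416667⌋ = 7 → h.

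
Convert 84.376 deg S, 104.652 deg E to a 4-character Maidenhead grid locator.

OA25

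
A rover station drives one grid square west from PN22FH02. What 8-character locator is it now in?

PN22eh92

Longitude extended square 0; −1 → -1, wraps to 9, carry into subsquare.
Longitude subsquare f = 5; −1 → 4 = e.
The latitude characters are unchanged.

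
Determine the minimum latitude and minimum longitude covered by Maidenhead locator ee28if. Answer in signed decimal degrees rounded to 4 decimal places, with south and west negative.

-41.7917, -95.3333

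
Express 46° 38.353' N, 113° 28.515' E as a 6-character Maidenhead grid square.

Shift to the Maidenhead origin (180°W, 90°S): lon 293.4753, lat 136.6392.
Field: 293.4753/20 → 14 → O, 136.6392/10 → 13 → N; chars ON.
Square: 13.4753/2 → 6, 6.6392/1 → 6; chars 66.
Subsquare: 1.4753/0.0833333 → 17 → r, 0.6392/0.0416667 → 15 → p; chars rp.

ON66rp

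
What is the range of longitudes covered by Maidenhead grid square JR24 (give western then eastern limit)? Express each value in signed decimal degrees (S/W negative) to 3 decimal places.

Field J=9, R=17: +9·20° lon, +17·10° lat → SW at lon 0°, lat 80°.
Square 2, 4: +2·2° lon, +4·1° lat → SW at lon 4°, lat 84°.
Cell spans 2° lon × 1° lat.
west 4.000, east 6.000.

4.000, 6.000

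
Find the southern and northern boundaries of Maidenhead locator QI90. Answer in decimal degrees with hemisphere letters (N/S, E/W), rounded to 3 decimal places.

Field Q=16, I=8: +16·20° lon, +8·10° lat → SW at lon 140°, lat -10°.
Square 9, 0: +9·2° lon, +0·1° lat → SW at lon 158°, lat -10°.
Cell spans 2° lon × 1° lat.
south 10.000° S, north 9.000° S.

10.000° S, 9.000° S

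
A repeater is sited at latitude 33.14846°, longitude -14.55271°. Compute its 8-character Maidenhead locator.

Shift to the Maidenhead origin (180°W, 90°S): lon 165.44729, lat 123.14846.
Field (20°×10°, letters A–R): 165.44729/20 → 8 → I, 123.14846/10 → 12 → M; chars IM.
Square (2°×1°, digits 0–9): 5.44729/2 → 2, 3.14846/1 → 3; chars 23.
Subsquare (5′×2.5′, letters a–x): 1.44729/0.0833333 → 17 → r, 0.14846/0.0416667 → 3 → d; chars rd.
Extended square (30″×15″, digits 0–9): 0.03062/0.00833333 → 3, 0.02346/0.00416667 → 5; chars 35.

IM23rd35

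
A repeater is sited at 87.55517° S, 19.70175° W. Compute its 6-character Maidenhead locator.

IA02dk

Shift to the Maidenhead origin (180°W, 90°S): lon 160.2982, lat 2.4448.
Field: lon ⌊160.2982/20⌋ = 8 → I; lat ⌊2.4448/10⌋ = 0 → A.
Square: lon ⌊0.2982/2⌋ = 0; lat ⌊2.4448/1⌋ = 2.
Subsquare: lon ⌊0.2982/0.0833333⌋ = 3 → d; lat ⌊0.4448/0.0416667⌋ = 10 → k.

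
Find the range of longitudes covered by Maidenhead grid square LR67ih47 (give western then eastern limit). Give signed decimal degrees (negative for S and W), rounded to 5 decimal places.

52.70000, 52.70833

Field L=11, R=17: +11·20° lon, +17·10° lat → SW at lon 40°, lat 80°.
Square 6, 7: +6·2° lon, +7·1° lat → SW at lon 52°, lat 87°.
Subsquare i=8, h=7: +8·0.0833333° lon, +7·0.0416667° lat → SW at lon 52.6667°, lat 87.2917°.
Extended square 4, 7: +4·0.00833333° lon, +7·0.00416667° lat → SW at lon 52.7°, lat 87.3208°.
Cell spans 0.00833333° lon × 0.00416667° lat.
west 52.70000, east 52.70833.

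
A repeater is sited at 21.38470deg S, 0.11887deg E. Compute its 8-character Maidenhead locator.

Shift to the Maidenhead origin (180°W, 90°S): lon 180.11887, lat 68.61530.
Field: lon ⌊180.11887/20⌋ = 9 → J; lat ⌊68.61530/10⌋ = 6 → G.
Square: lon ⌊0.11887/2⌋ = 0; lat ⌊8.61530/1⌋ = 8.
Subsquare: lon ⌊0.11887/0.0833333⌋ = 1 → b; lat ⌊0.61530/0.0416667⌋ = 14 → o.
Extended square: lon ⌊0.03554/0.00833333⌋ = 4; lat ⌊0.03197/0.00416667⌋ = 7.

JG08bo47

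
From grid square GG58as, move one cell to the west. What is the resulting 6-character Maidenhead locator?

GG48xs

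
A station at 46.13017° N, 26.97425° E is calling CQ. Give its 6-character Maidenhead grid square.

KN36ld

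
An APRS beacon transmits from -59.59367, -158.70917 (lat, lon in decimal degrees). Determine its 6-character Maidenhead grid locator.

BD00pj

Shift to the Maidenhead origin (180°W, 90°S): lon 21.2908, lat 30.4063.
Field (20°×10°, letters A–R): lon ⌊21.2908/20⌋ = 1 → B; lat ⌊30.4063/10⌋ = 3 → D.
Square (2°×1°, digits 0–9): lon ⌊1.2908/2⌋ = 0; lat ⌊0.4063/1⌋ = 0.
Subsquare (5′×2.5′, letters a–x): lon ⌊1.2908/0.0833333⌋ = 15 → p; lat ⌊0.4063/0.0416667⌋ = 9 → j.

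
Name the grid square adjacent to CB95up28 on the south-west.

CB95up17

Longitude extended square 2; −1 → 1.
Latitude extended square 8; −1 → 7.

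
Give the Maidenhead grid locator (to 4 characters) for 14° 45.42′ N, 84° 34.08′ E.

Add 180° to longitude and 90° to latitude: 264.57, 104.76.
Field: 264.57/20 → 13 → N, 104.76/10 → 10 → K; chars NK.
Square: 4.57/2 → 2, 4.76/1 → 4; chars 24.

NK24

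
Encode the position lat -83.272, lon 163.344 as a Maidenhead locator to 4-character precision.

RA16

Add 180° to longitude and 90° to latitude: 343.34, 6.73.
Field: 343.34/20 → 17 → R, 6.73/10 → 0 → A; chars RA.
Square: 3.34/2 → 1, 6.73/1 → 6; chars 16.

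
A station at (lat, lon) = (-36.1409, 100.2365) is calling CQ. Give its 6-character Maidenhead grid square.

OF03cu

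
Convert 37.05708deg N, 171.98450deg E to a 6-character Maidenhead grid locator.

Add 180° to longitude and 90° to latitude: 351.9845, 127.0571.
Field (20°×10°, letters A–R): lon ⌊351.9845/20⌋ = 17 → R; lat ⌊127.0571/10⌋ = 12 → M.
Square (2°×1°, digits 0–9): lon ⌊11.9845/2⌋ = 5; lat ⌊7.0571/1⌋ = 7.
Subsquare (5′×2.5′, letters a–x): lon ⌊1.9845/0.0833333⌋ = 23 → x; lat ⌊0.0571/0.0416667⌋ = 1 → b.

RM57xb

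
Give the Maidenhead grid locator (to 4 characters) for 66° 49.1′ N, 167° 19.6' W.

Offset from 180°W / 90°S: lon 12.67°, lat 156.82°.
Field: 12.67/20 → 0 → A, 156.82/10 → 15 → P; chars AP.
Square: 12.67/2 → 6, 6.82/1 → 6; chars 66.

AP66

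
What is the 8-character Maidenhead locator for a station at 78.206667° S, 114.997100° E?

Add 180° to longitude and 90° to latitude: 294.99710, 11.79333.
Field: lon ⌊294.99710/20⌋ = 14 → O; lat ⌊11.79333/10⌋ = 1 → B.
Square: lon ⌊14.99710/2⌋ = 7; lat ⌊1.79333/1⌋ = 1.
Subsquare: lon ⌊0.99710/0.0833333⌋ = 11 → l; lat ⌊0.79333/0.0416667⌋ = 19 → t.
Extended square: lon ⌊0.08043/0.00833333⌋ = 9; lat ⌊0.00167/0.00416667⌋ = 0.

OB71lt90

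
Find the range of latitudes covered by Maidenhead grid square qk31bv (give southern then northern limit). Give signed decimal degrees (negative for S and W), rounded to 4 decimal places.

11.8750, 11.9167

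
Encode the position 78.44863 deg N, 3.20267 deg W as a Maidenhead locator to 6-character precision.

IQ88jk

Add 180° to longitude and 90° to latitude: 176.7973, 168.4486.
Field: lon ⌊176.7973/20⌋ = 8 → I; lat ⌊168.4486/10⌋ = 16 → Q.
Square: lon ⌊16.7973/2⌋ = 8; lat ⌊8.4486/1⌋ = 8.
Subsquare: lon ⌊0.7973/0.0833333⌋ = 9 → j; lat ⌊0.4486/0.0416667⌋ = 10 → k.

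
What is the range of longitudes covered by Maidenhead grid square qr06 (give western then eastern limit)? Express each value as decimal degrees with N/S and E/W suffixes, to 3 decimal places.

Field Q=16, R=17: +16·20° lon, +17·10° lat → SW at lon 140°, lat 80°.
Square 0, 6: +0·2° lon, +6·1° lat → SW at lon 140°, lat 86°.
Cell spans 2° lon × 1° lat.
west 140.000° E, east 142.000° E.

140.000° E, 142.000° E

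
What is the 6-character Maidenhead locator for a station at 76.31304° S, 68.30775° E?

MB43dq

Shift to the Maidenhead origin (180°W, 90°S): lon 248.3077, lat 13.6870.
Field: 248.3077/20 → 12 → M, 13.6870/10 → 1 → B; chars MB.
Square: 8.3077/2 → 4, 3.6870/1 → 3; chars 43.
Subsquare: 0.3077/0.0833333 → 3 → d, 0.6870/0.0416667 → 16 → q; chars dq.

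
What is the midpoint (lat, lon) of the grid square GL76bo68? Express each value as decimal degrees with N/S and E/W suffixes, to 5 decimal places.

26.61875° N, 45.86250° W

Field G=6, L=11: +6·20° lon, +11·10° lat → SW at lon -60°, lat 20°.
Square 7, 6: +7·2° lon, +6·1° lat → SW at lon -46°, lat 26°.
Subsquare b=1, o=14: +1·0.0833333° lon, +14·0.0416667° lat → SW at lon -45.9167°, lat 26.5833°.
Extended square 6, 8: +6·0.00833333° lon, +8·0.00416667° lat → SW at lon -45.8667°, lat 26.6167°.
Cell spans 0.00833333° lon × 0.00416667° lat. Centre is SW corner plus half of each.
latitude 26.61875° N, longitude 45.86250° W.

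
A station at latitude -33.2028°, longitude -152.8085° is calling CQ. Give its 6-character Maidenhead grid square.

BF36ot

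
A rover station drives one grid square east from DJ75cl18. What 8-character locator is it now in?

DJ75cl28

Longitude extended square 1; +1 → 2.
The latitude characters are unchanged.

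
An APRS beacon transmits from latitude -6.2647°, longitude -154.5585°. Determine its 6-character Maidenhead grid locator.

Shift to the Maidenhead origin (180°W, 90°S): lon 25.4415, lat 83.7353.
Field (20°×10°, letters A–R): lon ⌊25.4415/20⌋ = 1 → B; lat ⌊83.7353/10⌋ = 8 → I.
Square (2°×1°, digits 0–9): lon ⌊5.4415/2⌋ = 2; lat ⌊3.7353/1⌋ = 3.
Subsquare (5′×2.5′, letters a–x): lon ⌊1.4415/0.0833333⌋ = 17 → r; lat ⌊0.7353/0.0416667⌋ = 17 → r.

BI23rr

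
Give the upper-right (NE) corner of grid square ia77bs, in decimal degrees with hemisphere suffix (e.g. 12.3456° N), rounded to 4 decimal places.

82.2083° S, 5.8333° W

Field I=8, A=0: +8·20° lon, +0·10° lat → SW at lon -20°, lat -90°.
Square 7, 7: +7·2° lon, +7·1° lat → SW at lon -6°, lat -83°.
Subsquare b=1, s=18: +1·0.0833333° lon, +18·0.0416667° lat → SW at lon -5.91667°, lat -82.25°.
Cell spans 0.0833333° lon × 0.0416667° lat. NE corner is SW corner plus one full cell.
latitude 82.2083° S, longitude 5.8333° W.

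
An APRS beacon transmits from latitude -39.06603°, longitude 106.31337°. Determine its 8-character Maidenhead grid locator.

OF30dw74

Add 180° to longitude and 90° to latitude: 286.31337, 50.93397.
Field (20°×10°, letters A–R): 286.31337/20 → 14 → O, 50.93397/10 → 5 → F; chars OF.
Square (2°×1°, digits 0–9): 6.31337/2 → 3, 0.93397/1 → 0; chars 30.
Subsquare (5′×2.5′, letters a–x): 0.31337/0.0833333 → 3 → d, 0.93397/0.0416667 → 22 → w; chars dw.
Extended square (30″×15″, digits 0–9): 0.06337/0.00833333 → 7, 0.01730/0.00416667 → 4; chars 74.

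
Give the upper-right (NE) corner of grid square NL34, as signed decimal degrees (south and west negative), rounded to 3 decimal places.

25.000, 88.000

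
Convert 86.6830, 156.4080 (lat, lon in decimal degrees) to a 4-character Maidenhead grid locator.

QR86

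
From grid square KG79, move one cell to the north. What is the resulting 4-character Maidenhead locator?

KH70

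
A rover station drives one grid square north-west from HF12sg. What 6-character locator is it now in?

Longitude subsquare s = 18; −1 → 17 = r.
Latitude subsquare g = 6; +1 → 7 = h.

HF12rh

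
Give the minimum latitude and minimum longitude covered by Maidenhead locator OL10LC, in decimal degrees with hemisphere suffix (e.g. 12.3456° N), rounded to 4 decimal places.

20.0833° N, 102.9167° E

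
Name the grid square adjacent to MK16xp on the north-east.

MK26aq

Longitude subsquare x = 23; +1 → 24, wraps to 0 = a, carry into square.
Longitude square 1; +1 → 2.
Latitude subsquare p = 15; +1 → 16 = q.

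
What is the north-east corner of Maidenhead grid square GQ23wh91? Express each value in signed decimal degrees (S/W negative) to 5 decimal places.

73.30000, -54.08333

Field G=6, Q=16: +6·20° lon, +16·10° lat → SW at lon -60°, lat 70°.
Square 2, 3: +2·2° lon, +3·1° lat → SW at lon -56°, lat 73°.
Subsquare w=22, h=7: +22·0.0833333° lon, +7·0.0416667° lat → SW at lon -54.1667°, lat 73.2917°.
Extended square 9, 1: +9·0.00833333° lon, +1·0.00416667° lat → SW at lon -54.0917°, lat 73.2958°.
Cell spans 0.00833333° lon × 0.00416667° lat. NE corner is SW corner plus one full cell.
latitude 73.30000, longitude -54.08333.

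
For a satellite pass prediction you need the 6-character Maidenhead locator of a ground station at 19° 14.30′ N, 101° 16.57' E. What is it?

Add 180° to longitude and 90° to latitude: 281.2762, 109.2383.
Field: 281.2762/20 → 14 → O, 109.2383/10 → 10 → K; chars OK.
Square: 1.2762/2 → 0, 9.2383/1 → 9; chars 09.
Subsquare: 1.2762/0.0833333 → 15 → p, 0.2383/0.0416667 → 5 → f; chars pf.

OK09pf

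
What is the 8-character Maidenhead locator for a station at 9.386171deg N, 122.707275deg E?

PJ19ij42

Shift to the Maidenhead origin (180°W, 90°S): lon 302.70727, lat 99.38617.
Field: 302.70727/20 → 15 → P, 99.38617/10 → 9 → J; chars PJ.
Square: 2.70727/2 → 1, 9.38617/1 → 9; chars 19.
Subsquare: 0.70727/0.0833333 → 8 → i, 0.38617/0.0416667 → 9 → j; chars ij.
Extended square: 0.04061/0.00833333 → 4, 0.01117/0.00416667 → 2; chars 42.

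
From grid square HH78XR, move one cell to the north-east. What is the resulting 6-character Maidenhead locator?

Longitude subsquare x = 23; +1 → 24, wraps to 0 = a, carry into square.
Longitude square 7; +1 → 8.
Latitude subsquare r = 17; +1 → 18 = s.

HH88as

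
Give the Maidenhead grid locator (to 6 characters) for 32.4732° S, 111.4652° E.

Add 180° to longitude and 90° to latitude: 291.4652, 57.5268.
Field: 291.4652/20 → 14 → O, 57.5268/10 → 5 → F; chars OF.
Square: 11.4652/2 → 5, 7.5268/1 → 7; chars 57.
Subsquare: 1.4652/0.0833333 → 17 → r, 0.5268/0.0416667 → 12 → m; chars rm.

OF57rm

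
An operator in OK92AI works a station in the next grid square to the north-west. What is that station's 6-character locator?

Longitude subsquare a = 0; −1 → -1, wraps to 23 = x, carry into square.
Longitude square 9; −1 → 8.
Latitude subsquare i = 8; +1 → 9 = j.

OK82xj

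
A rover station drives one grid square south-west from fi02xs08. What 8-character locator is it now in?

FI02ws97

Longitude extended square 0; −1 → -1, wraps to 9, carry into subsquare.
Longitude subsquare x = 23; −1 → 22 = w.
Latitude extended square 8; −1 → 7.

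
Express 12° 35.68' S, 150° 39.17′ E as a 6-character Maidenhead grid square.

QH57hj

Shift to the Maidenhead origin (180°W, 90°S): lon 330.6528, lat 77.4053.
Field: 330.6528/20 → 16 → Q, 77.4053/10 → 7 → H; chars QH.
Square: 10.6528/2 → 5, 7.4053/1 → 7; chars 57.
Subsquare: 0.6528/0.0833333 → 7 → h, 0.4053/0.0416667 → 9 → j; chars hj.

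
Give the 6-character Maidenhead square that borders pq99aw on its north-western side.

PQ89xx

Longitude subsquare a = 0; −1 → -1, wraps to 23 = x, carry into square.
Longitude square 9; −1 → 8.
Latitude subsquare w = 22; +1 → 23 = x.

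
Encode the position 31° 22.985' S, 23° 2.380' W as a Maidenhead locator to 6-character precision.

Offset from 180°W / 90°S: lon 156.9603°, lat 58.6169°.
Field: lon ⌊156.9603/20⌋ = 7 → H; lat ⌊58.6169/10⌋ = 5 → F.
Square: lon ⌊16.9603/2⌋ = 8; lat ⌊8.6169/1⌋ = 8.
Subsquare: lon ⌊0.9603/0.0833333⌋ = 11 → l; lat ⌊0.6169/0.0416667⌋ = 14 → o.

HF88lo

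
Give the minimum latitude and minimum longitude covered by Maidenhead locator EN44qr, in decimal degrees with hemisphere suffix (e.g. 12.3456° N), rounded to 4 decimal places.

44.7083° N, 90.6667° W

Field E=4, N=13: +4·20° lon, +13·10° lat → SW at lon -100°, lat 40°.
Square 4, 4: +4·2° lon, +4·1° lat → SW at lon -92°, lat 44°.
Subsquare q=16, r=17: +16·0.0833333° lon, +17·0.0416667° lat → SW at lon -90.6667°, lat 44.7083°.
latitude 44.7083° N, longitude 90.6667° W.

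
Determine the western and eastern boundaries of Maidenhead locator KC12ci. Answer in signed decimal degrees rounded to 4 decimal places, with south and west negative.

22.1667, 22.2500

Field K=10, C=2: +10·20° lon, +2·10° lat → SW at lon 20°, lat -70°.
Square 1, 2: +1·2° lon, +2·1° lat → SW at lon 22°, lat -68°.
Subsquare c=2, i=8: +2·0.0833333° lon, +8·0.0416667° lat → SW at lon 22.1667°, lat -67.6667°.
Cell spans 0.0833333° lon × 0.0416667° lat.
west 22.1667, east 22.2500.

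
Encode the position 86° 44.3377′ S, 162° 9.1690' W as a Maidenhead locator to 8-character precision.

AA83wg12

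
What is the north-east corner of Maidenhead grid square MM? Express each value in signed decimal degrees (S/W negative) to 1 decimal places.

40.0, 80.0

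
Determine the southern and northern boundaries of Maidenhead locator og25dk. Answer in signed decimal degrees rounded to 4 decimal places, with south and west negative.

-24.5833, -24.5417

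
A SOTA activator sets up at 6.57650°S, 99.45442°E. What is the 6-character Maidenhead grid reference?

NI93rk

Offset from 180°W / 90°S: lon 279.4544°, lat 83.4235°.
Field (20°×10°, letters A–R): lon ⌊279.4544/20⌋ = 13 → N; lat ⌊83.4235/10⌋ = 8 → I.
Square (2°×1°, digits 0–9): lon ⌊19.4544/2⌋ = 9; lat ⌊3.4235/1⌋ = 3.
Subsquare (5′×2.5′, letters a–x): lon ⌊1.4544/0.0833333⌋ = 17 → r; lat ⌊0.4235/0.0416667⌋ = 10 → k.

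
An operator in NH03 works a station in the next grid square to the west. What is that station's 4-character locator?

MH93

Longitude square 0; −1 → -1, wraps to 9, carry into field.
Longitude field N = 13; −1 → 12 = M.
The latitude characters are unchanged.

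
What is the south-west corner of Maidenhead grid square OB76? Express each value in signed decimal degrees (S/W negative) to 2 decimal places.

Field O=14, B=1: +14·20° lon, +1·10° lat → SW at lon 100°, lat -80°.
Square 7, 6: +7·2° lon, +6·1° lat → SW at lon 114°, lat -74°.
latitude -74.00, longitude 114.00.

-74.00, 114.00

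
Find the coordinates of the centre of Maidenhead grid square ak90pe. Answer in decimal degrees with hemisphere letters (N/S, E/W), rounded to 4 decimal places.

10.1875° N, 160.7083° W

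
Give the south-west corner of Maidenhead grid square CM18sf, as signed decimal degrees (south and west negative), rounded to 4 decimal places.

38.2083, -136.5000

Field C=2, M=12: +2·20° lon, +12·10° lat → SW at lon -140°, lat 30°.
Square 1, 8: +1·2° lon, +8·1° lat → SW at lon -138°, lat 38°.
Subsquare s=18, f=5: +18·0.0833333° lon, +5·0.0416667° lat → SW at lon -136.5°, lat 38.2083°.
latitude 38.2083, longitude -136.5000.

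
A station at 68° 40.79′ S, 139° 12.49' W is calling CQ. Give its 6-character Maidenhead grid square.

Shift to the Maidenhead origin (180°W, 90°S): lon 40.7918, lat 21.3202.
Field: lon ⌊40.7918/20⌋ = 2 → C; lat ⌊21.3202/10⌋ = 2 → C.
Square: lon ⌊0.7918/2⌋ = 0; lat ⌊1.3202/1⌋ = 1.
Subsquare: lon ⌊0.7918/0.0833333⌋ = 9 → j; lat ⌊0.3202/0.0416667⌋ = 7 → h.

CC01jh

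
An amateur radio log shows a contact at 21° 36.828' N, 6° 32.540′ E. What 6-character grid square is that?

Add 180° to longitude and 90° to latitude: 186.5423, 111.6138.
Field: lon ⌊186.5423/20⌋ = 9 → J; lat ⌊111.6138/10⌋ = 11 → L.
Square: lon ⌊6.5423/2⌋ = 3; lat ⌊1.6138/1⌋ = 1.
Subsquare: lon ⌊0.5423/0.0833333⌋ = 6 → g; lat ⌊0.6138/0.0416667⌋ = 14 → o.

JL31go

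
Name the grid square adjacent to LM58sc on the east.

LM58tc

Longitude subsquare s = 18; +1 → 19 = t.
The latitude characters are unchanged.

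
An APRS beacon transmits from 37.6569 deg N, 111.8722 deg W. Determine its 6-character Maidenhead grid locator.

DM47bp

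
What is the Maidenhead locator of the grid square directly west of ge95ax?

GE85xx

Longitude subsquare a = 0; −1 → -1, wraps to 23 = x, carry into square.
Longitude square 9; −1 → 8.
The latitude characters are unchanged.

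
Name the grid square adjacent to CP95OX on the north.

CP96oa

Latitude subsquare x = 23; +1 → 24, wraps to 0 = a, carry into square.
Latitude square 5; +1 → 6.
The longitude characters are unchanged.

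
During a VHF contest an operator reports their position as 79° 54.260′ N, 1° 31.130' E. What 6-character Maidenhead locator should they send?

Offset from 180°W / 90°S: lon 181.5188°, lat 169.9043°.
Field (20°×10°, letters A–R): lon ⌊181.5188/20⌋ = 9 → J; lat ⌊169.9043/10⌋ = 16 → Q.
Square (2°×1°, digits 0–9): lon ⌊1.5188/2⌋ = 0; lat ⌊9.9043/1⌋ = 9.
Subsquare (5′×2.5′, letters a–x): lon ⌊1.5188/0.0833333⌋ = 18 → s; lat ⌊0.9043/0.0416667⌋ = 21 → v.

JQ09sv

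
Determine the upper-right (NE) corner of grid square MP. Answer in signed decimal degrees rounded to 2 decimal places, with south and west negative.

70.00, 80.00

Field M=12, P=15: +12·20° lon, +15·10° lat → SW at lon 60°, lat 60°.
Cell spans 20° lon × 10° lat. NE corner is SW corner plus one full cell.
latitude 70.00, longitude 80.00.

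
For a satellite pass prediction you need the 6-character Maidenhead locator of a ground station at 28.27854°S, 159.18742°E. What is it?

Add 180° to longitude and 90° to latitude: 339.1874, 61.7215.
Field: 339.1874/20 → 16 → Q, 61.7215/10 → 6 → G; chars QG.
Square: 19.1874/2 → 9, 1.7215/1 → 1; chars 91.
Subsquare: 1.1874/0.0833333 → 14 → o, 0.7215/0.0416667 → 17 → r; chars or.

QG91or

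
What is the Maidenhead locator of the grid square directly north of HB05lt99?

HB05lu90

Latitude extended square 9; +1 → 10, wraps to 0, carry into subsquare.
Latitude subsquare t = 19; +1 → 20 = u.
The longitude characters are unchanged.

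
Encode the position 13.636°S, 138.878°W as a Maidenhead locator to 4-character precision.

CH06

Add 180° to longitude and 90° to latitude: 41.12, 76.36.
Field: lon ⌊41.12/20⌋ = 2 → C; lat ⌊76.36/10⌋ = 7 → H.
Square: lon ⌊1.12/2⌋ = 0; lat ⌊6.36/1⌋ = 6.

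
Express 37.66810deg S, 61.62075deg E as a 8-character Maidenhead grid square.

Offset from 180°W / 90°S: lon 241.62075°, lat 52.33190°.
Field: 241.62075/20 → 12 → M, 52.33190/10 → 5 → F; chars MF.
Square: 1.62075/2 → 0, 2.33190/1 → 2; chars 02.
Subsquare: 1.62075/0.0833333 → 19 → t, 0.33190/0.0416667 → 7 → h; chars th.
Extended square: 0.03742/0.00833333 → 4, 0.04023/0.00416667 → 9; chars 49.

MF02th49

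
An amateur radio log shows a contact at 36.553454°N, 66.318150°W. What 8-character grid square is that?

FM66un12

Offset from 180°W / 90°S: lon 113.68185°, lat 126.55345°.
Field: lon ⌊113.68185/20⌋ = 5 → F; lat ⌊126.55345/10⌋ = 12 → M.
Square: lon ⌊13.68185/2⌋ = 6; lat ⌊6.55345/1⌋ = 6.
Subsquare: lon ⌊1.68185/0.0833333⌋ = 20 → u; lat ⌊0.55345/0.0416667⌋ = 13 → n.
Extended square: lon ⌊0.01518/0.00833333⌋ = 1; lat ⌊0.01179/0.00416667⌋ = 2.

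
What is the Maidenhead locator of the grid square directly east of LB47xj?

Longitude subsquare x = 23; +1 → 24, wraps to 0 = a, carry into square.
Longitude square 4; +1 → 5.
The latitude characters are unchanged.

LB57aj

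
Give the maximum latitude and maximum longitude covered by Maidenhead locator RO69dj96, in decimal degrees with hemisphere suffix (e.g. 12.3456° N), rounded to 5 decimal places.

59.40417° N, 172.33333° E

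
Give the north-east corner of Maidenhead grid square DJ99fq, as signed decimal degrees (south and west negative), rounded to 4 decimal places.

9.7083, -101.5000

Field D=3, J=9: +3·20° lon, +9·10° lat → SW at lon -120°, lat 0°.
Square 9, 9: +9·2° lon, +9·1° lat → SW at lon -102°, lat 9°.
Subsquare f=5, q=16: +5·0.0833333° lon, +16·0.0416667° lat → SW at lon -101.583°, lat 9.66667°.
Cell spans 0.0833333° lon × 0.0416667° lat. NE corner is SW corner plus one full cell.
latitude 9.7083, longitude -101.5000.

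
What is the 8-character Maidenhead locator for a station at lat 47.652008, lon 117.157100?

ON87np86

Shift to the Maidenhead origin (180°W, 90°S): lon 297.15710, lat 137.65201.
Field: 297.15710/20 → 14 → O, 137.65201/10 → 13 → N; chars ON.
Square: 17.15710/2 → 8, 7.65201/1 → 7; chars 87.
Subsquare: 1.15710/0.0833333 → 13 → n, 0.65201/0.0416667 → 15 → p; chars np.
Extended square: 0.07377/0.00833333 → 8, 0.02701/0.00416667 → 6; chars 86.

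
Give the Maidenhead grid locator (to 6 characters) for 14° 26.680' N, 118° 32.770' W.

DK04rk

Offset from 180°W / 90°S: lon 61.4538°, lat 104.4447°.
Field: lon ⌊61.4538/20⌋ = 3 → D; lat ⌊104.4447/10⌋ = 10 → K.
Square: lon ⌊1.4538/2⌋ = 0; lat ⌊4.4447/1⌋ = 4.
Subsquare: lon ⌊1.4538/0.0833333⌋ = 17 → r; lat ⌊0.4447/0.0416667⌋ = 10 → k.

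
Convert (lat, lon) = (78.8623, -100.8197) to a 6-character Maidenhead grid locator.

DQ98ou

Offset from 180°W / 90°S: lon 79.1803°, lat 168.8623°.
Field: 79.1803/20 → 3 → D, 168.8623/10 → 16 → Q; chars DQ.
Square: 19.1803/2 → 9, 8.8623/1 → 8; chars 98.
Subsquare: 1.1803/0.0833333 → 14 → o, 0.8623/0.0416667 → 20 → u; chars ou.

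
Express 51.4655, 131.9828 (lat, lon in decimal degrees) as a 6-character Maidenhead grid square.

PO51xl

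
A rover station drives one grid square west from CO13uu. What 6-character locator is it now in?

CO13tu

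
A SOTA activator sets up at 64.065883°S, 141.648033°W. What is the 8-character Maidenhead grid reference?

BC95ew24

Shift to the Maidenhead origin (180°W, 90°S): lon 38.35197, lat 25.93412.
Field: 38.35197/20 → 1 → B, 25.93412/10 → 2 → C; chars BC.
Square: 18.35197/2 → 9, 5.93412/1 → 5; chars 95.
Subsquare: 0.35197/0.0833333 → 4 → e, 0.93412/0.0416667 → 22 → w; chars ew.
Extended square: 0.01863/0.00833333 → 2, 0.01745/0.00416667 → 4; chars 24.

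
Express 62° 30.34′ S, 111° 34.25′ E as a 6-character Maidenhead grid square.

Shift to the Maidenhead origin (180°W, 90°S): lon 291.5708, lat 27.4943.
Field: lon ⌊291.5708/20⌋ = 14 → O; lat ⌊27.4943/10⌋ = 2 → C.
Square: lon ⌊11.5708/2⌋ = 5; lat ⌊7.4943/1⌋ = 7.
Subsquare: lon ⌊1.5708/0.0833333⌋ = 18 → s; lat ⌊0.4943/0.0416667⌋ = 11 → l.

OC57sl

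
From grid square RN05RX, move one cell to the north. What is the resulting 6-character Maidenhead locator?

RN06ra

Latitude subsquare x = 23; +1 → 24, wraps to 0 = a, carry into square.
Latitude square 5; +1 → 6.
The longitude characters are unchanged.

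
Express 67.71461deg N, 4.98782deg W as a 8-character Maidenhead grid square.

IP77mr11

Add 180° to longitude and 90° to latitude: 175.01218, 157.71461.
Field (20°×10°, letters A–R): 175.01218/20 → 8 → I, 157.71461/10 → 15 → P; chars IP.
Square (2°×1°, digits 0–9): 15.01218/2 → 7, 7.71461/1 → 7; chars 77.
Subsquare (5′×2.5′, letters a–x): 1.01218/0.0833333 → 12 → m, 0.71461/0.0416667 → 17 → r; chars mr.
Extended square (30″×15″, digits 0–9): 0.01218/0.00833333 → 1, 0.00628/0.00416667 → 1; chars 11.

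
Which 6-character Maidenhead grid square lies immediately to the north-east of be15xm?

BE25an

Longitude subsquare x = 23; +1 → 24, wraps to 0 = a, carry into square.
Longitude square 1; +1 → 2.
Latitude subsquare m = 12; +1 → 13 = n.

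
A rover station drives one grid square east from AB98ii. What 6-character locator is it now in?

AB98ji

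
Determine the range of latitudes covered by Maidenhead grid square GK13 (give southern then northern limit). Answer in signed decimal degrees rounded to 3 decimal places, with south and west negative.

13.000, 14.000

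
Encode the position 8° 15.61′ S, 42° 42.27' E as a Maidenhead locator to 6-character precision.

Add 180° to longitude and 90° to latitude: 222.7045, 81.7398.
Field: lon ⌊222.7045/20⌋ = 11 → L; lat ⌊81.7398/10⌋ = 8 → I.
Square: lon ⌊2.7045/2⌋ = 1; lat ⌊1.7398/1⌋ = 1.
Subsquare: lon ⌊0.7045/0.0833333⌋ = 8 → i; lat ⌊0.7398/0.0416667⌋ = 17 → r.

LI11ir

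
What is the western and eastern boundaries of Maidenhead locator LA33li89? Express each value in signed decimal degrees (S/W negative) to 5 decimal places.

46.98333, 46.99167

Field L=11, A=0: +11·20° lon, +0·10° lat → SW at lon 40°, lat -90°.
Square 3, 3: +3·2° lon, +3·1° lat → SW at lon 46°, lat -87°.
Subsquare l=11, i=8: +11·0.0833333° lon, +8·0.0416667° lat → SW at lon 46.9167°, lat -86.6667°.
Extended square 8, 9: +8·0.00833333° lon, +9·0.00416667° lat → SW at lon 46.9833°, lat -86.6292°.
Cell spans 0.00833333° lon × 0.00416667° lat.
west 46.98333, east 46.99167.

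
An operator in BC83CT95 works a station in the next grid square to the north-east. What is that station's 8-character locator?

Longitude extended square 9; +1 → 10, wraps to 0, carry into subsquare.
Longitude subsquare c = 2; +1 → 3 = d.
Latitude extended square 5; +1 → 6.

BC83dt06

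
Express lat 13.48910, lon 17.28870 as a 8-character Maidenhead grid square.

JK83pl47

Add 180° to longitude and 90° to latitude: 197.28870, 103.48910.
Field: lon ⌊197.28870/20⌋ = 9 → J; lat ⌊103.48910/10⌋ = 10 → K.
Square: lon ⌊17.28870/2⌋ = 8; lat ⌊3.48910/1⌋ = 3.
Subsquare: lon ⌊1.28870/0.0833333⌋ = 15 → p; lat ⌊0.48910/0.0416667⌋ = 11 → l.
Extended square: lon ⌊0.03870/0.00833333⌋ = 4; lat ⌊0.03077/0.00416667⌋ = 7.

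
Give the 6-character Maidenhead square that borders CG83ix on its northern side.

CG84ia

Latitude subsquare x = 23; +1 → 24, wraps to 0 = a, carry into square.
Latitude square 3; +1 → 4.
The longitude characters are unchanged.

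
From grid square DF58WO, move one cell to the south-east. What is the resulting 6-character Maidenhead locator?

DF58xn

Longitude subsquare w = 22; +1 → 23 = x.
Latitude subsquare o = 14; −1 → 13 = n.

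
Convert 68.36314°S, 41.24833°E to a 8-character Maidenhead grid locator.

LC01op92

Offset from 180°W / 90°S: lon 221.24833°, lat 21.63686°.
Field (20°×10°, letters A–R): lon ⌊221.24833/20⌋ = 11 → L; lat ⌊21.63686/10⌋ = 2 → C.
Square (2°×1°, digits 0–9): lon ⌊1.24833/2⌋ = 0; lat ⌊1.63686/1⌋ = 1.
Subsquare (5′×2.5′, letters a–x): lon ⌊1.24833/0.0833333⌋ = 14 → o; lat ⌊0.63686/0.0416667⌋ = 15 → p.
Extended square (30″×15″, digits 0–9): lon ⌊0.08166/0.00833333⌋ = 9; lat ⌊0.01186/0.00416667⌋ = 2.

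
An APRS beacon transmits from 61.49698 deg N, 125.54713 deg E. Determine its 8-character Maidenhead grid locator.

PP21sl59

Add 180° to longitude and 90° to latitude: 305.54713, 151.49698.
Field (20°×10°, letters A–R): 305.54713/20 → 15 → P, 151.49698/10 → 15 → P; chars PP.
Square (2°×1°, digits 0–9): 5.54713/2 → 2, 1.49698/1 → 1; chars 21.
Subsquare (5′×2.5′, letters a–x): 1.54713/0.0833333 → 18 → s, 0.49698/0.0416667 → 11 → l; chars sl.
Extended square (30″×15″, digits 0–9): 0.04713/0.00833333 → 5, 0.03865/0.00416667 → 9; chars 59.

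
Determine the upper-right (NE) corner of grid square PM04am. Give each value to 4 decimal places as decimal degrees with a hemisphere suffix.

34.5417° N, 120.0833° E

Field P=15, M=12: +15·20° lon, +12·10° lat → SW at lon 120°, lat 30°.
Square 0, 4: +0·2° lon, +4·1° lat → SW at lon 120°, lat 34°.
Subsquare a=0, m=12: +0·0.0833333° lon, +12·0.0416667° lat → SW at lon 120°, lat 34.5°.
Cell spans 0.0833333° lon × 0.0416667° lat. NE corner is SW corner plus one full cell.
latitude 34.5417° N, longitude 120.0833° E.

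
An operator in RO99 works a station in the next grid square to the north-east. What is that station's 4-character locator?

AP00

Longitude square 9; +1 → 10, wraps to 0, carry into field.
Longitude field R = 17; +1 → 18, wraps to 0 = A, wrapping around the antimeridian.
Latitude square 9; +1 → 10, wraps to 0, carry into field.
Latitude field O = 14; +1 → 15 = P.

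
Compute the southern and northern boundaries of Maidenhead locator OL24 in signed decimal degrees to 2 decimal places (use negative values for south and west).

Field O=14, L=11: +14·20° lon, +11·10° lat → SW at lon 100°, lat 20°.
Square 2, 4: +2·2° lon, +4·1° lat → SW at lon 104°, lat 24°.
Cell spans 2° lon × 1° lat.
south 24.00, north 25.00.

24.00, 25.00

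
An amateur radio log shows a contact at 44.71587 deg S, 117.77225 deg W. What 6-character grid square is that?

Offset from 180°W / 90°S: lon 62.2278°, lat 45.2841°.
Field: lon ⌊62.2278/20⌋ = 3 → D; lat ⌊45.2841/10⌋ = 4 → E.
Square: lon ⌊2.2278/2⌋ = 1; lat ⌊5.2841/1⌋ = 5.
Subsquare: lon ⌊0.2278/0.0833333⌋ = 2 → c; lat ⌊0.2841/0.0416667⌋ = 6 → g.

DE15cg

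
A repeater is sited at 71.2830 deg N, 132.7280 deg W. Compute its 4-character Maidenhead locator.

CQ31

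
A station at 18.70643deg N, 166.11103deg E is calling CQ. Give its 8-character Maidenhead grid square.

RK38bq39

Add 180° to longitude and 90° to latitude: 346.11103, 108.70643.
Field (20°×10°, letters A–R): 346.11103/20 → 17 → R, 108.70643/10 → 10 → K; chars RK.
Square (2°×1°, digits 0–9): 6.11103/2 → 3, 8.70643/1 → 8; chars 38.
Subsquare (5′×2.5′, letters a–x): 0.11103/0.0833333 → 1 → b, 0.70643/0.0416667 → 16 → q; chars bq.
Extended square (30″×15″, digits 0–9): 0.02770/0.00833333 → 3, 0.03976/0.00416667 → 9; chars 39.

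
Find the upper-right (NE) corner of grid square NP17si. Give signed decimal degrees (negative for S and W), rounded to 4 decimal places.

Field N=13, P=15: +13·20° lon, +15·10° lat → SW at lon 80°, lat 60°.
Square 1, 7: +1·2° lon, +7·1° lat → SW at lon 82°, lat 67°.
Subsquare s=18, i=8: +18·0.0833333° lon, +8·0.0416667° lat → SW at lon 83.5°, lat 67.3333°.
Cell spans 0.0833333° lon × 0.0416667° lat. NE corner is SW corner plus one full cell.
latitude 67.3750, longitude 83.5833.

67.3750, 83.5833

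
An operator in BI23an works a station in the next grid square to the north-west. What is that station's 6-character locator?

Longitude subsquare a = 0; −1 → -1, wraps to 23 = x, carry into square.
Longitude square 2; −1 → 1.
Latitude subsquare n = 13; +1 → 14 = o.

BI13xo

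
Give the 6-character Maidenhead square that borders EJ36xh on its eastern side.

Longitude subsquare x = 23; +1 → 24, wraps to 0 = a, carry into square.
Longitude square 3; +1 → 4.
The latitude characters are unchanged.

EJ46ah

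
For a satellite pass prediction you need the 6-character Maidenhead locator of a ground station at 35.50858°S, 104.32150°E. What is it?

Shift to the Maidenhead origin (180°W, 90°S): lon 284.3215, lat 54.4914.
Field (20°×10°, letters A–R): 284.3215/20 → 14 → O, 54.4914/10 → 5 → F; chars OF.
Square (2°×1°, digits 0–9): 4.3215/2 → 2, 4.4914/1 → 4; chars 24.
Subsquare (5′×2.5′, letters a–x): 0.3215/0.0833333 → 3 → d, 0.4914/0.0416667 → 11 → l; chars dl.

OF24dl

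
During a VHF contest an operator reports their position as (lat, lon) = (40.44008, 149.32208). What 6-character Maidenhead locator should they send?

Offset from 180°W / 90°S: lon 329.3221°, lat 130.4401°.
Field: lon ⌊329.3221/20⌋ = 16 → Q; lat ⌊130.4401/10⌋ = 13 → N.
Square: lon ⌊9.3221/2⌋ = 4; lat ⌊0.4401/1⌋ = 0.
Subsquare: lon ⌊1.3221/0.0833333⌋ = 15 → p; lat ⌊0.4401/0.0416667⌋ = 10 → k.

QN40pk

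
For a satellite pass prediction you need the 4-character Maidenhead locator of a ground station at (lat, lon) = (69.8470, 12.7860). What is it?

JP69

Offset from 180°W / 90°S: lon 192.79°, lat 159.85°.
Field: 192.79/20 → 9 → J, 159.85/10 → 15 → P; chars JP.
Square: 12.79/2 → 6, 9.85/1 → 9; chars 69.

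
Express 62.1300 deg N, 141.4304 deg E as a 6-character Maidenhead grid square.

Add 180° to longitude and 90° to latitude: 321.4304, 152.1300.
Field: lon ⌊321.4304/20⌋ = 16 → Q; lat ⌊152.1300/10⌋ = 15 → P.
Square: lon ⌊1.4304/2⌋ = 0; lat ⌊2.1300/1⌋ = 2.
Subsquare: lon ⌊1.4304/0.0833333⌋ = 17 → r; lat ⌊0.1300/0.0416667⌋ = 3 → d.

QP02rd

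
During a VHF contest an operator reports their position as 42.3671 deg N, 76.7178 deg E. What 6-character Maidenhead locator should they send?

MN82ii

Add 180° to longitude and 90° to latitude: 256.7178, 132.3671.
Field: 256.7178/20 → 12 → M, 132.3671/10 → 13 → N; chars MN.
Square: 16.7178/2 → 8, 2.3671/1 → 2; chars 82.
Subsquare: 0.7178/0.0833333 → 8 → i, 0.3671/0.0416667 → 8 → i; chars ii.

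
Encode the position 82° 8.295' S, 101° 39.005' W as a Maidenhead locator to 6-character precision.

DA97eu

Add 180° to longitude and 90° to latitude: 78.3499, 7.8618.
Field (20°×10°, letters A–R): 78.3499/20 → 3 → D, 7.8618/10 → 0 → A; chars DA.
Square (2°×1°, digits 0–9): 18.3499/2 → 9, 7.8618/1 → 7; chars 97.
Subsquare (5′×2.5′, letters a–x): 0.3499/0.0833333 → 4 → e, 0.8618/0.0416667 → 20 → u; chars eu.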